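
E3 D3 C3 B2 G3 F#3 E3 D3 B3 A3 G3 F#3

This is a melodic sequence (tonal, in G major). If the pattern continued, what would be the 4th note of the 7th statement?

G4

With 4-note cells, note 4 of each statement runs B2, D3, F#3.
Carrying that up a 3rd forward: A3 → C4 → E4 → G4.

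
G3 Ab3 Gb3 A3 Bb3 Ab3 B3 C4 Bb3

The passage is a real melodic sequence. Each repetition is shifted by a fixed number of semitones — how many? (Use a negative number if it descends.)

With a 3-note motive the entries are G3, A3, B3, each up a 2nd from the previous.
G3 to A3 spans +2 semitones.

2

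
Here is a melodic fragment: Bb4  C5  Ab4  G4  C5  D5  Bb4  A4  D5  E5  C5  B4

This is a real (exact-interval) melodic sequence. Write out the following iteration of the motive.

With a 4-note motive the entries are Bb4, C5, D5, each up a 2nd from the previous.
Statement 4 starts on E5 and keeps the same exact contour: E5 F#5 D5 C#5.

E5 F#5 D5 C#5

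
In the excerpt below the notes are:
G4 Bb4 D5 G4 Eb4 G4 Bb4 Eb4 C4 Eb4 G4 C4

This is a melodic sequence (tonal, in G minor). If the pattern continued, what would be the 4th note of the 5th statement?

The unit is 4 notes. Position-4 pitches of the 3 shown cells: G4, Eb4, C4.
Carrying that down a 3rd forward: A3 → F3.

F3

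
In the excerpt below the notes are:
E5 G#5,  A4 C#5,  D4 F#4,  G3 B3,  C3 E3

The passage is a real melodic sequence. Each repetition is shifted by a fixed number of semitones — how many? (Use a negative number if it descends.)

The 2-note cells begin on E5, A4, D4, G3, C3 — each down a 5th from the last.
E5 to A4 spans -7 semitones.

-7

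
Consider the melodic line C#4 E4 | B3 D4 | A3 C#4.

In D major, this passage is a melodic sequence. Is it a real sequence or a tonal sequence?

tonal

Every note is diatonic to D major.
Cell 1 has +3 semitones from note 1 to 2, but cell 3 has +4 — the interval quality changes while the contour stays the same, which is the hallmark of a tonal sequence.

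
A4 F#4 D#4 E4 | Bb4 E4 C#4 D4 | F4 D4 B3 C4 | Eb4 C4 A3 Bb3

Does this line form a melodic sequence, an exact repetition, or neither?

Note 1 of cell 2 is Bb4; if this were a sequence it would be G4. No unit length gives a consistent transposition pattern.

neither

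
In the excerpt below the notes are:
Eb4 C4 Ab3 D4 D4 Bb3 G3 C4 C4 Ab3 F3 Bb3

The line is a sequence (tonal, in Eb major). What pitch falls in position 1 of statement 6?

With 4-note cells, note 1 of each statement runs Eb4, D4, C4.
Extending down a 2nd: Bb3 → Ab3 → G3.

G3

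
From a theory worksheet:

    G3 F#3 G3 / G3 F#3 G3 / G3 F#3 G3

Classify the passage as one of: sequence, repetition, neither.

Each 3-note cell is identical (G3 F#3 G3), restated at the same pitch.

repetition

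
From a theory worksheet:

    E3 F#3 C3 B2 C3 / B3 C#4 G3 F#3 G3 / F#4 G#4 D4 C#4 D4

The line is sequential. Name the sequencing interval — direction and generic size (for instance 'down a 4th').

up a 5th

With a 5-note motive the entries are E3, B3, F#4, each up a 5th from the previous.
E3 to B3 is up a 5th.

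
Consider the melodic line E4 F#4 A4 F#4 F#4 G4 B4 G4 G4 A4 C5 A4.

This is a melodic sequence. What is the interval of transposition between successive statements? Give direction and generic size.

The 4-note cells begin on E4, F#4, G4 — each up a 2nd from the last.
From E4 to F#4: up a 2nd.

up a 2nd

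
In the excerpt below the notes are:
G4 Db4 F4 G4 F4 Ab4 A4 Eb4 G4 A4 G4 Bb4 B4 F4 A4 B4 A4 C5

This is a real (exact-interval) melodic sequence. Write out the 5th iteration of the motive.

D#5 A4 C#5 D#5 C#5 E5

Taking 6-note groups, the heads are G4, A4, B4: the pattern moves up a 2nd.
Continuing the starts: C#5 → D#5.
From D#5 the exact shape gives D#5 A4 C#5 D#5 C#5 E5.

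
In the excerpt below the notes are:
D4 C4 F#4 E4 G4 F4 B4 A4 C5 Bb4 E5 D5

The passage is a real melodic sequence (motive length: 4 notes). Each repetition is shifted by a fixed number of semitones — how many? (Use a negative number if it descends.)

5

With a 4-note motive the entries are D4, G4, C5, each up a 4th from the previous.
D4 to G4 spans +5 semitones.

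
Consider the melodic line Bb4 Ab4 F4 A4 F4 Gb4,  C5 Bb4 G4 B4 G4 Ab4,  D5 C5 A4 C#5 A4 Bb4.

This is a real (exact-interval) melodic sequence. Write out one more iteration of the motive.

The 6-note cells begin on Bb4, C5, D5 — each up a 2nd from the last.
So cell 4 is E5 D5 B4 D#5 B4 C5.

E5 D5 B4 D#5 B4 C5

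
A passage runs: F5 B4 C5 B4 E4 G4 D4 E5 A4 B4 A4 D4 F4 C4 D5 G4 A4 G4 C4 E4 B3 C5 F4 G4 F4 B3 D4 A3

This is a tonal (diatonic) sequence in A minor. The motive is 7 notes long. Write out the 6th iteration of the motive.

With a 7-note motive the entries are F5, E5, D5, C5, each down a 2nd from the previous.
Extending down a 2nd: B4 → A4.
From A4 the diatonic shape gives A4 D4 E4 D4 G3 B3 F3.

A4 D4 E4 D4 G3 B3 F3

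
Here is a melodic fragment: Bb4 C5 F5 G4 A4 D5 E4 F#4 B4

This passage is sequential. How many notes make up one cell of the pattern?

3

Try groups of 3 (3 cells in 9 notes):
Bb4 C5 F5 | G4 A4 D5 | E4 F#4 B4
That's a consistent down a 3rd shift per cell, and no other grouping gives one.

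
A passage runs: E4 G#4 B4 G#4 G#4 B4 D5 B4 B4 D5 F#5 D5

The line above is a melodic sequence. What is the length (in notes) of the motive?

4

There are 12 notes; a 4-note unit gives 3 cells:
E4 G#4 B4 G#4 | G#4 B4 D5 B4 | B4 D5 F#5 D5
That's a consistent up a 3rd shift per cell, and no other grouping gives one.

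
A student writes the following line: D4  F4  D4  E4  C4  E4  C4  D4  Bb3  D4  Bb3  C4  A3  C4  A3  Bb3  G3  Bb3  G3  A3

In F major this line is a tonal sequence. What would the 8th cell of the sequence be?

Unit = 4 notes; the statements start on D4, C4, Bb3, A3, G3, moving down a 2nd each time.
Continuing the starts: F3 → E3 → D3.
So cell 8 is D3 F3 D3 E3.

D3 F3 D3 E3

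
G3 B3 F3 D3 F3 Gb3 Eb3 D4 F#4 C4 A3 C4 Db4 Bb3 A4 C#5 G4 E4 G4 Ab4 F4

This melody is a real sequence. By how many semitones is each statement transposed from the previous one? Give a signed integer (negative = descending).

7

Unit = 7 notes; the statements start on G3, D4, A4, moving up a 5th each time.
G3 to D4 spans +7 semitones.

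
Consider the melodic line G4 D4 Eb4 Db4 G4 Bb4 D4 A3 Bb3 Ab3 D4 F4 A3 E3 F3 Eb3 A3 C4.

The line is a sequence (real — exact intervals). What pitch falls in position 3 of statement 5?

The unit is 6 notes. Position-3 pitches of the 3 shown cells: Eb4, Bb3, F3.
Extending down a 4th: C3 → G2.

G2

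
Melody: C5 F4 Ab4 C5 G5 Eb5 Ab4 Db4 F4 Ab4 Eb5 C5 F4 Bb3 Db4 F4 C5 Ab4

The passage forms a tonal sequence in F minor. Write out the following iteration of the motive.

Db4 G3 Bb3 Db4 Ab4 F4

With a 6-note motive the entries are C5, Ab4, F4, each down a 3rd from the previous.
So cell 4 is Db4 G3 Bb3 Db4 Ab4 F4.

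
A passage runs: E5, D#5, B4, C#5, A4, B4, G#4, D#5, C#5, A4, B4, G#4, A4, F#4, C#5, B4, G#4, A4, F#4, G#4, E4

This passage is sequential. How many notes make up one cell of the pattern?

Try groups of 7 (3 cells in 21 notes):
E5 D#5 B4 C#5 A4 B4 G#4 | D#5 C#5 A4 B4 G#4 A4 F#4 | C#5 B4 G#4 A4 F#4 G#4 E4
Each cell is the previous one down a 2nd — so the unit is 7 notes.

7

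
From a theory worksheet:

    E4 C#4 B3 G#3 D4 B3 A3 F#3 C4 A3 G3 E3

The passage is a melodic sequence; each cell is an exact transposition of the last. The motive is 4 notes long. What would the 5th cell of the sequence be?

With a 4-note motive the entries are E4, D4, C4, each down a 2nd from the previous.
Continuing the starts: Bb3 → Ab3.
From Ab3 the exact shape gives Ab3 F3 Eb3 C3.

Ab3 F3 Eb3 C3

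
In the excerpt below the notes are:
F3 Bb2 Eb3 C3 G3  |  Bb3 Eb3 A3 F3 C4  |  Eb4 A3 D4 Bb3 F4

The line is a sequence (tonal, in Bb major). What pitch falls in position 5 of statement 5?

The unit is 5 notes. Position-5 pitches of the 3 shown cells: G3, C4, F4.
Carrying that up a 4th forward: Bb4 → Eb5.

Eb5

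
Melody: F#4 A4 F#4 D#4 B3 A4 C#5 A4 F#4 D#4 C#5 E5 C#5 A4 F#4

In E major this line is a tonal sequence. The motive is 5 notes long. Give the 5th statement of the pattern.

The 5-note cells begin on F#4, A4, C#5 — each up a 3rd from the last.
Continuing the starts: E5 → G#5.
From G#5 the diatonic shape gives G#5 B5 G#5 E5 C#5.

G#5 B5 G#5 E5 C#5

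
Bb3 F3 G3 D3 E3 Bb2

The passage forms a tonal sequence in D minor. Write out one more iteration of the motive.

C3 G2

Unit = 2 notes; the statements start on Bb3, G3, E3, moving down a 3rd each time.
From C3 the diatonic shape gives C3 G2.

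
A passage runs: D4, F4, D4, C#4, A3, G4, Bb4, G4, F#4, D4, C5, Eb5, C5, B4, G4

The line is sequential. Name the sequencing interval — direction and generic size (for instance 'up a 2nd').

up a 4th

Taking 5-note groups, the heads are D4, G4, C5: the pattern moves up a 4th.
D4 to G4 is up a 4th.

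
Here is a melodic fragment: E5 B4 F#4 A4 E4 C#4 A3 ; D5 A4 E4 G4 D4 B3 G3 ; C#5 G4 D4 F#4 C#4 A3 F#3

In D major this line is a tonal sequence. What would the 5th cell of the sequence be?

The 7-note cells begin on E5, D5, C#5 — each down a 2nd from the last.
Extending down a 2nd: B4 → A4.
From A4 the diatonic shape gives A4 E4 B3 D4 A3 F#3 D3.

A4 E4 B3 D4 A3 F#3 D3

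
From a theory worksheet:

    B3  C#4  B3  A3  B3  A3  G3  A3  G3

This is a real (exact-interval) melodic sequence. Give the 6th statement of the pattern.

Db3 Eb3 Db3

The 3-note cells begin on B3, A3, G3 — each down a 2nd from the last.
Carrying on: F3 → Eb3 → Db3.
Statement 6 starts on Db3 and keeps the same exact contour: Db3 Eb3 Db3.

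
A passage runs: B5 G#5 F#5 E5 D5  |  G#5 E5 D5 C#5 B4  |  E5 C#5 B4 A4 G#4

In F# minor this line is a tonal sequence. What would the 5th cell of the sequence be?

A4 F#4 E4 D4 C#4

Unit = 5 notes; the statements start on B5, G#5, E5, moving down a 3rd each time.
Carrying on: C#5 → A4.
From A4 the diatonic shape gives A4 F#4 E4 D4 C#4.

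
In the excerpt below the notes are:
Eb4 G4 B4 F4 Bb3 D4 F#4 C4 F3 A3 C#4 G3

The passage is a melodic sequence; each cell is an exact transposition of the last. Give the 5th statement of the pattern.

G2 B2 D#3 A2

With a 4-note motive the entries are Eb4, Bb3, F3, each down a 4th from the previous.
Carrying on: C3 → G2.
So cell 5 is G2 B2 D#3 A2.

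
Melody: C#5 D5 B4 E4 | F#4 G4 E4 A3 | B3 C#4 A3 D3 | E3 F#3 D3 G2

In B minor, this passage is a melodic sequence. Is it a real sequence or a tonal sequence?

Every note is diatonic to B minor.
Cell 1 has +1 semitones from note 1 to 2, but cell 3 has +2 — the interval quality changes while the contour stays the same, which is the hallmark of a tonal sequence.

tonal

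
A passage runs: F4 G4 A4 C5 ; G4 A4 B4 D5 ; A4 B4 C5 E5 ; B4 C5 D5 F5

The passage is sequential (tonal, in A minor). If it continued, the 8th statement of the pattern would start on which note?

F5

With a 4-note motive the entries are F4, G4, A4, B4, each up a 2nd from the previous.
Continuing: C5 → D5 → E5 → F5. Statement 8 starts on F5.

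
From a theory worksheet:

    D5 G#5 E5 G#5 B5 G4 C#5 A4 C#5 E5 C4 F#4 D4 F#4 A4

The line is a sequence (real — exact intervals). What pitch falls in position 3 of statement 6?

With 5-note cells, note 3 of each statement runs E5, A4, D4.
Extending down a 5th: G3 → C3 → F2.

F2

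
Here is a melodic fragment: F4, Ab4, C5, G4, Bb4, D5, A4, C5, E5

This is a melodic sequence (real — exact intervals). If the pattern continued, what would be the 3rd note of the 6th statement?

A#5

Grouping in 3s, the 3rd note of each cell is C5, D5, E5.
Each moves up a 2nd. Continuing: F#5 → G#5 → A#5.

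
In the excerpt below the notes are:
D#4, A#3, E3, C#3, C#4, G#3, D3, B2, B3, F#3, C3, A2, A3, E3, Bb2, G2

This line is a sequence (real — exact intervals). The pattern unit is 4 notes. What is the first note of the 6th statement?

With a 4-note motive the entries are D#4, C#4, B3, A3, each down a 2nd from the previous.
Continuing: G3 → F3. Statement 6 starts on F3.

F3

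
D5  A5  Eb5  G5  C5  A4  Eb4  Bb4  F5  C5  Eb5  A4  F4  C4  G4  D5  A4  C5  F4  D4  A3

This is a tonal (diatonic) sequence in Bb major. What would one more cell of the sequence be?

The 7-note cells begin on D5, Bb4, G4 — each down a 3rd from the last.
So cell 4 is Eb4 Bb4 F4 A4 D4 Bb3 F3.

Eb4 Bb4 F4 A4 D4 Bb3 F3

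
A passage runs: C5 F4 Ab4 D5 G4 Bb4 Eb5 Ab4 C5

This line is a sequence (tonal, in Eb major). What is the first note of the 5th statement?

Unit = 3 notes; the statements start on C5, D5, Eb5, moving up a 2nd each time.
Continuing: F5 → G5. Statement 5 starts on G5.

G5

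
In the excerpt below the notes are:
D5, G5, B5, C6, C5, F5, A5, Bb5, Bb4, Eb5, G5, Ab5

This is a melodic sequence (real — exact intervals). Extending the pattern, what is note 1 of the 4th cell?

With 4-note cells, note 1 of each statement runs D5, C5, Bb4.
Each moves down a 2nd; the next is Ab4.

Ab4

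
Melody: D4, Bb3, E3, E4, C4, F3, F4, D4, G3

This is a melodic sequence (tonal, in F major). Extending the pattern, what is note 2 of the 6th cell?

Grouping in 3s, the 2nd note of each cell is Bb3, C4, D4.
Carrying that up a 2nd forward: E4 → F4 → G4.

G4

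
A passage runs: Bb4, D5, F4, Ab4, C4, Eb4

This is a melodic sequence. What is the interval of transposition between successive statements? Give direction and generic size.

The 2-note cells begin on Bb4, F4, C4 — each down a 4th from the last.
Bb4 to F4 is down a 4th.

down a 4th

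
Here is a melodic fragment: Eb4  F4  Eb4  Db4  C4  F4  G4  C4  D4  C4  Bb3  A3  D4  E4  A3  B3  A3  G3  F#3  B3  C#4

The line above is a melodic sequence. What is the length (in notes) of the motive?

7

21 notes total. Splitting into 3 groups of 7:
Eb4 F4 Eb4 Db4 C4 F4 G4 | C4 D4 C4 Bb3 A3 D4 E4 | A3 B3 A3 G3 F#3 B3 C#4
Every group is a transposition down a 3rd of the one before; no shorter unit works.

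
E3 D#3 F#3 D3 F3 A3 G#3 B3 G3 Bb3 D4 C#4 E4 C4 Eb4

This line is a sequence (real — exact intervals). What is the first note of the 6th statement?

Taking 5-note groups, the heads are E3, A3, D4: the pattern moves up a 4th.
Extending the heads up a 4th: G4 → C5 → F5.

F5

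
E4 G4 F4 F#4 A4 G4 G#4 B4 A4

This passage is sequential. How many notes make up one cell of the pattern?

3

9 notes total. Splitting into 3 groups of 3:
E4 G4 F4 | F#4 A4 G4 | G#4 B4 A4
Each cell is the previous one up a 2nd — so the unit is 3 notes.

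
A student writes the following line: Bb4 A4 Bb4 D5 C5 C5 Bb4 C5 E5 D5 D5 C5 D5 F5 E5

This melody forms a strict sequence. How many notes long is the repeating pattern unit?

Try groups of 5 (3 cells in 15 notes):
Bb4 A4 Bb4 D5 C5 | C5 Bb4 C5 E5 D5 | D5 C5 D5 F5 E5
Every group is a transposition up a 2nd of the one before; no shorter unit works.

5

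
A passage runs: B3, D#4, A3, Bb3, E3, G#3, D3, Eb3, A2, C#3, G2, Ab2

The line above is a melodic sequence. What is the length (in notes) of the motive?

4

12 notes total. Splitting into 3 groups of 4:
B3 D#4 A3 Bb3 | E3 G#3 D3 Eb3 | A2 C#3 G2 Ab2
Each cell is the previous one down a 5th — so the unit is 4 notes.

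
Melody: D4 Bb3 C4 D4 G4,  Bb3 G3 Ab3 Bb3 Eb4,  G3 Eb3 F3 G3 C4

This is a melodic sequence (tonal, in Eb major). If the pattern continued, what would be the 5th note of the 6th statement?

Grouping in 5s, the 5th note of each cell is G4, Eb4, C4.
Each moves down a 3rd. Continuing: Ab3 → F3 → D3.

D3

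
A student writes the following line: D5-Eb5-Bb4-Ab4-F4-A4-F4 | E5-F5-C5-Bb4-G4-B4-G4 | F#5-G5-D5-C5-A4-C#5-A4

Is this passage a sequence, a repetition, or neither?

Each 7-note cell is the previous one transposed up a 2nd.

sequence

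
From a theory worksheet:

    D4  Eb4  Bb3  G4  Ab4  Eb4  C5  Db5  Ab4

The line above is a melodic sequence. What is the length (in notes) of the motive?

3

Try groups of 3 (3 cells in 9 notes):
D4 Eb4 Bb3 | G4 Ab4 Eb4 | C5 Db5 Ab4
That's a consistent up a 4th shift per cell, and no other grouping gives one.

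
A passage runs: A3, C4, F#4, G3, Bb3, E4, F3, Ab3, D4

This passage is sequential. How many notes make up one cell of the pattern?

3

9 notes total. Splitting into 3 groups of 3:
A3 C4 F#4 | G3 Bb3 E4 | F3 Ab3 D4
That's a consistent down a 2nd shift per cell, and no other grouping gives one.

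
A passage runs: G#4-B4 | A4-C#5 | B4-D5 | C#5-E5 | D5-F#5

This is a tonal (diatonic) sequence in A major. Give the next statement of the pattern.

The 2-note cells begin on G#4, A4, B4, C#5, D5 — each up a 2nd from the last.
So cell 6 is E5 G#5.

E5 G#5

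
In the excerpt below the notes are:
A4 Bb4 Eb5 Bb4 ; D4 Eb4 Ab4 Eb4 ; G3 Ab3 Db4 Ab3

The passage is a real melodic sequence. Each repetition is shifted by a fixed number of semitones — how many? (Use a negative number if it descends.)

-7

The 4-note cells begin on A4, D4, G3 — each down a 5th from the last.
A4→D4 is 62 − 69 = -7 semitones.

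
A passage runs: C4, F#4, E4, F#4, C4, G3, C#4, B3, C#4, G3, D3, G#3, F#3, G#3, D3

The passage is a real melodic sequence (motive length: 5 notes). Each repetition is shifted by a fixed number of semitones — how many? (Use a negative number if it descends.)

-5

The 5-note cells begin on C4, G3, D3 — each down a 4th from the last.
Counting half-steps from C4 to G3: -5.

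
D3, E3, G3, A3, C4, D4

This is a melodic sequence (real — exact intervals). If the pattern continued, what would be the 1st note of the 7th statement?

Ab5

With 2-note cells, note 1 of each statement runs D3, G3, C4.
Each moves up a 4th. Continuing: F4 → Bb4 → Eb5 → Ab5.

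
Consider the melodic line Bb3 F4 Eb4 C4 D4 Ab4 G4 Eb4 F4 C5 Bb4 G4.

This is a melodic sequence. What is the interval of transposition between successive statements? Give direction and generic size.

up a 3rd

With a 4-note motive the entries are Bb3, D4, F4, each up a 3rd from the previous.
Bb3 to D4 is up a 3rd.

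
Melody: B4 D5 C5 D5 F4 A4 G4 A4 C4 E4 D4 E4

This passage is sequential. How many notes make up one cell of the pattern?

There are 12 notes; a 4-note unit gives 3 cells:
B4 D5 C5 D5 | F4 A4 G4 A4 | C4 E4 D4 E4
Each cell is the previous one down a 4th — so the unit is 4 notes.

4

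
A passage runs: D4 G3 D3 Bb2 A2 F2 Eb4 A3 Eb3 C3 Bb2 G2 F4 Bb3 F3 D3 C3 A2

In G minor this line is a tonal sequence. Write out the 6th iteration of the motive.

Unit = 6 notes; the statements start on D4, Eb4, F4, moving up a 2nd each time.
Carrying on: G4 → A4 → Bb4.
So cell 6 is Bb4 Eb4 Bb3 G3 F3 D3.

Bb4 Eb4 Bb3 G3 F3 D3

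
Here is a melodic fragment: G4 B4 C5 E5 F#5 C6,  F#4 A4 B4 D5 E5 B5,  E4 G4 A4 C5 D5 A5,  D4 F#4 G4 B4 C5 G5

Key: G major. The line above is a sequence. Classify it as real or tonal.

tonal

Every note is diatonic to G major.
Cell 1 has +4 semitones from note 1 to 2, but cell 2 has +3 — the interval quality changes while the contour stays the same, which is the hallmark of a tonal sequence.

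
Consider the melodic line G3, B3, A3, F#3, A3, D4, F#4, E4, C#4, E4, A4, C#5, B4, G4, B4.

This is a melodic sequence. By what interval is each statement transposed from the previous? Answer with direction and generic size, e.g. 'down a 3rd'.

up a 5th

Taking 5-note groups, the heads are G3, D4, A4: the pattern moves up a 5th.
From G3 to D4: up a 5th.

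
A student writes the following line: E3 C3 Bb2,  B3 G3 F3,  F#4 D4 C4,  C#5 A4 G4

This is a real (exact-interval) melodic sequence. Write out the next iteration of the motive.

Taking 3-note groups, the heads are E3, B3, F#4, C#5: the pattern moves up a 5th.
From G#5 the exact shape gives G#5 E5 D5.

G#5 E5 D5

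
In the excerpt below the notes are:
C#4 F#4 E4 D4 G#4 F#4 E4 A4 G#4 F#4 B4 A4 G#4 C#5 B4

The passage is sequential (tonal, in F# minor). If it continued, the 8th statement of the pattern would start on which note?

C#5

With a 3-note motive the entries are C#4, D4, E4, F#4, G#4, each up a 2nd from the previous.
Continuing: A4 → B4 → C#5. Statement 8 starts on C#5.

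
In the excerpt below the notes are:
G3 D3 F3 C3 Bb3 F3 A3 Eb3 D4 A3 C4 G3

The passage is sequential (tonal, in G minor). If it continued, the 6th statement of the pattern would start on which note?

C5

Unit = 4 notes; the statements start on G3, Bb3, D4, moving up a 3rd each time.
Extending the heads up a 3rd: F4 → A4 → C5.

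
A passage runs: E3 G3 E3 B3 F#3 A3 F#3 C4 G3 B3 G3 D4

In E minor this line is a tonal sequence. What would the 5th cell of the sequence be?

The 4-note cells begin on E3, F#3, G3 — each up a 2nd from the last.
Continuing the starts: A3 → B3.
So cell 5 is B3 D4 B3 F#4.

B3 D4 B3 F#4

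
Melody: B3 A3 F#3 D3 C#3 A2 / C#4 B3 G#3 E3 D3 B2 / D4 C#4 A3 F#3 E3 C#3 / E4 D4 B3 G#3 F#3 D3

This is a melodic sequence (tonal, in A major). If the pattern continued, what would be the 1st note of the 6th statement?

G#4

Grouping in 6s, the 1st note of each cell is B3, C#4, D4, E4.
Each moves up a 2nd. Continuing: F#4 → G#4.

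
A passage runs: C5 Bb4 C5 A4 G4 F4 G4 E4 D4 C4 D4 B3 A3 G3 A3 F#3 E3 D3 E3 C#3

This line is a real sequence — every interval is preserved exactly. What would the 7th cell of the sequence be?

The 4-note cells begin on C5, G4, D4, A3, E3 — each down a 4th from the last.
Carrying on: B2 → F#2.
So cell 7 is F#2 E2 F#2 D#2.

F#2 E2 F#2 D#2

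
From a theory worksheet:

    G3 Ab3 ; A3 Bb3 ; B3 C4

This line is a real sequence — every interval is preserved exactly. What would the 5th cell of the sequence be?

D#4 E4

With a 2-note motive the entries are G3, A3, B3, each up a 2nd from the previous.
Continuing the starts: C#4 → D#4.
Statement 5 starts on D#4 and keeps the same exact contour: D#4 E4.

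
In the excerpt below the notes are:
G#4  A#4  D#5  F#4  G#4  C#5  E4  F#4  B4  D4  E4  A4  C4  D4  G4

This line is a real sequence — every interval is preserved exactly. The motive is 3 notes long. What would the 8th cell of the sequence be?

With a 3-note motive the entries are G#4, F#4, E4, D4, C4, each down a 2nd from the previous.
Continuing the starts: Bb3 → Ab3 → Gb3.
So cell 8 is Gb3 Ab3 Db4.

Gb3 Ab3 Db4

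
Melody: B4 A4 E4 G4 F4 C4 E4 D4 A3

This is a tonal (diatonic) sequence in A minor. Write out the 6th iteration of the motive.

With a 3-note motive the entries are B4, G4, E4, each down a 3rd from the previous.
Carrying on: C4 → A3 → F3.
Statement 6 starts on F3 and keeps the same diatonic contour: F3 E3 B2.

F3 E3 B2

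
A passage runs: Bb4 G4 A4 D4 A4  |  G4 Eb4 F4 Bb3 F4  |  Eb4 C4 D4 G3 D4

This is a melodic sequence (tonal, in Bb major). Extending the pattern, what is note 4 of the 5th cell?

The unit is 5 notes. Position-4 pitches of the 3 shown cells: D4, Bb3, G3.
Each moves down a 3rd. Continuing: Eb3 → C3.

C3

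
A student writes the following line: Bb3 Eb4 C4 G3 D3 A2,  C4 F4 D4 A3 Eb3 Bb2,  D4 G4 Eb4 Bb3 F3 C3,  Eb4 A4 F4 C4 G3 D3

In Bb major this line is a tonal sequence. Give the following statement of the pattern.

Unit = 6 notes; the statements start on Bb3, C4, D4, Eb4, moving up a 2nd each time.
Statement 5 starts on F4 and keeps the same diatonic contour: F4 Bb4 G4 D4 A3 Eb3.

F4 Bb4 G4 D4 A3 Eb3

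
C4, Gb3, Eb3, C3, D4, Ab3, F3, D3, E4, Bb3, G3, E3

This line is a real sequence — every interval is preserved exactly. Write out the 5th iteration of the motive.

G#4 D4 B3 G#3

With a 4-note motive the entries are C4, D4, E4, each up a 2nd from the previous.
Carrying on: F#4 → G#4.
So cell 5 is G#4 D4 B3 G#3.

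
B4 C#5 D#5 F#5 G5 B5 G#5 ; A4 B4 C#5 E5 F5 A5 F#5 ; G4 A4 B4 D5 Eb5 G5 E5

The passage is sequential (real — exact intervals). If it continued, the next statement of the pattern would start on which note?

With a 7-note motive the entries are B4, A4, G4, each down a 2nd from the previous.
The next head, down a 2nd from G4, is F4.

F4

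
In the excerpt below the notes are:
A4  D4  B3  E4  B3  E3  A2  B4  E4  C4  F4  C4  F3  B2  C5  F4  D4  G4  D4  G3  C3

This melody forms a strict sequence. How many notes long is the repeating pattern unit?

7

Try groups of 7 (3 cells in 21 notes):
A4 D4 B3 E4 B3 E3 A2 | B4 E4 C4 F4 C4 F3 B2 | C5 F4 D4 G4 D4 G3 C3
That's a consistent up a 2nd shift per cell, and no other grouping gives one.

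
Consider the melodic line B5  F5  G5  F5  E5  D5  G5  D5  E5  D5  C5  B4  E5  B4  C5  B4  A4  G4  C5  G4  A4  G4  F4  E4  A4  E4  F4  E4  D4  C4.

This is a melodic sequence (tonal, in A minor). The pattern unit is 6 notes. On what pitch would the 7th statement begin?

With a 6-note motive the entries are B5, G5, E5, C5, A4, each down a 3rd from the previous.
Extending the heads down a 3rd: F4 → D4.

D4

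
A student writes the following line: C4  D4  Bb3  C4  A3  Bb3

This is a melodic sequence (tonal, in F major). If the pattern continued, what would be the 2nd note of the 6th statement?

The unit is 2 notes. Position-2 pitches of the 3 shown cells: D4, C4, Bb3.
Carrying that down a 2nd forward: A3 → G3 → F3.

F3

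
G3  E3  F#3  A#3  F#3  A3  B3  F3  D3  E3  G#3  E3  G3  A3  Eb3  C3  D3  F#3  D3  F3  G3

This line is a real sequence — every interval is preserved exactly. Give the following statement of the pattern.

Db3 Bb2 C3 E3 C3 Eb3 F3

Taking 7-note groups, the heads are G3, F3, Eb3: the pattern moves down a 2nd.
From Db3 the exact shape gives Db3 Bb2 C3 E3 C3 Eb3 F3.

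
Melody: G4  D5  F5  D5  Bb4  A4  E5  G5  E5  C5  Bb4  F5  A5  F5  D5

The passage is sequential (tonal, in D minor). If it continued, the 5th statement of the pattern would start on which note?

Taking 5-note groups, the heads are G4, A4, Bb4: the pattern moves up a 2nd.
Extending the heads up a 2nd: C5 → D5.

D5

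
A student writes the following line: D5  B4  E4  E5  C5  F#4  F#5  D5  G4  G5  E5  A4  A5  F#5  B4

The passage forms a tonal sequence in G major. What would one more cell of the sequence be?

The 3-note cells begin on D5, E5, F#5, G5, A5 — each up a 2nd from the last.
From B5 the diatonic shape gives B5 G5 C5.

B5 G5 C5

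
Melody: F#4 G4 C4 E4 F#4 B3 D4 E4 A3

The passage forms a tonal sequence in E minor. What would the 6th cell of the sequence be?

A3 B3 E3

Taking 3-note groups, the heads are F#4, E4, D4: the pattern moves down a 2nd.
Extending down a 2nd: C4 → B3 → A3.
From A3 the diatonic shape gives A3 B3 E3.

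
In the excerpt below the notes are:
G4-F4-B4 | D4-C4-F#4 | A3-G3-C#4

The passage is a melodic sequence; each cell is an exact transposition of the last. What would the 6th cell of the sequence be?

Unit = 3 notes; the statements start on G4, D4, A3, moving down a 4th each time.
Carrying on: E3 → B2 → F#2.
From F#2 the exact shape gives F#2 E2 A#2.

F#2 E2 A#2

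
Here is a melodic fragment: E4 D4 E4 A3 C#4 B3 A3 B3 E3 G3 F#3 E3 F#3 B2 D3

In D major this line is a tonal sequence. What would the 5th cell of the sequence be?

Taking 5-note groups, the heads are E4, B3, F#3: the pattern moves down a 4th.
Carrying on: C#3 → G2.
From G2 the diatonic shape gives G2 F#2 G2 C#2 E2.

G2 F#2 G2 C#2 E2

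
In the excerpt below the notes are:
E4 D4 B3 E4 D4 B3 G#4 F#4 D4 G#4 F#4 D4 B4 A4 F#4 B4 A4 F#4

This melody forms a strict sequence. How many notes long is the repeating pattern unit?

6

Try groups of 6 (3 cells in 18 notes):
E4 D4 B3 E4 D4 B3 | G#4 F#4 D4 G#4 F#4 D4 | B4 A4 F#4 B4 A4 F#4
Each cell is the previous one up a 3rd — so the unit is 6 notes.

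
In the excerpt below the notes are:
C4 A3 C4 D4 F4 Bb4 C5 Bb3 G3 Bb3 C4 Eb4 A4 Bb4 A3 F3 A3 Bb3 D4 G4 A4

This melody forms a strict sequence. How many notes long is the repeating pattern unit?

7

Try groups of 7 (3 cells in 21 notes):
C4 A3 C4 D4 F4 Bb4 C5 | Bb3 G3 Bb3 C4 Eb4 A4 Bb4 | A3 F3 A3 Bb3 D4 G4 A4
Every group is a transposition down a 2nd of the one before; no shorter unit works.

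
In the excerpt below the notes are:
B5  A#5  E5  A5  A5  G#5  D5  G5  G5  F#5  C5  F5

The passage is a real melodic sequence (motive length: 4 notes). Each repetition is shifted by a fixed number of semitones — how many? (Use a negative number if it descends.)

Unit = 4 notes; the statements start on B5, A5, G5, moving down a 2nd each time.
B5 to A5 spans -2 semitones.

-2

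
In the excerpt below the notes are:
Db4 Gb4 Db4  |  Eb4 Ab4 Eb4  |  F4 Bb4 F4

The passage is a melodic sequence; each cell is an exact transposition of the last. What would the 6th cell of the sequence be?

With a 3-note motive the entries are Db4, Eb4, F4, each up a 2nd from the previous.
Extending up a 2nd: G4 → A4 → B4.
So cell 6 is B4 E5 B4.

B4 E5 B4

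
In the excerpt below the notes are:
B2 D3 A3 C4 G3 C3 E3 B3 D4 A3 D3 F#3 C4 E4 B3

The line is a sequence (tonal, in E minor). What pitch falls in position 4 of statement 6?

Grouping in 5s, the 4th note of each cell is C4, D4, E4.
Extending up a 2nd: F#4 → G4 → A4.

A4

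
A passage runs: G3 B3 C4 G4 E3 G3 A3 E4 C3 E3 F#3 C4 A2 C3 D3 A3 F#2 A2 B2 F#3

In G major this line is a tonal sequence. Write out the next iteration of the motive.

Unit = 4 notes; the statements start on G3, E3, C3, A2, F#2, moving down a 3rd each time.
Statement 6 starts on D2 and keeps the same diatonic contour: D2 F#2 G2 D3.

D2 F#2 G2 D3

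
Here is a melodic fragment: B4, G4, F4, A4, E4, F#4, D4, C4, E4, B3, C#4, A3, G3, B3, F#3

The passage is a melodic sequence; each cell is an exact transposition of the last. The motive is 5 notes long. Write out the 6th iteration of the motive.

A#2 F#2 E2 G#2 D#2

The 5-note cells begin on B4, F#4, C#4 — each down a 4th from the last.
Continuing the starts: G#3 → D#3 → A#2.
From A#2 the exact shape gives A#2 F#2 E2 G#2 D#2.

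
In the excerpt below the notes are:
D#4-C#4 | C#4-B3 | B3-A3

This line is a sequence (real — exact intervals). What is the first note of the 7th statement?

Taking 2-note groups, the heads are D#4, C#4, B3: the pattern moves down a 2nd.
Continuing: A3 → G3 → F3 → Eb3. Statement 7 starts on Eb3.

Eb3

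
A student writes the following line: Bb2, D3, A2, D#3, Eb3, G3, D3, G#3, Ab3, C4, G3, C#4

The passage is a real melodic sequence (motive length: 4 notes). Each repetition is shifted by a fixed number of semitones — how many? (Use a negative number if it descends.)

The 4-note cells begin on Bb2, Eb3, Ab3 — each up a 4th from the last.
Counting half-steps from Bb2 to Eb3: 5.

5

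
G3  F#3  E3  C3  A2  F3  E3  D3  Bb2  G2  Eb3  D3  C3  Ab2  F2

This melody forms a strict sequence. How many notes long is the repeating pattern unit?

5

15 notes total. Splitting into 3 groups of 5:
G3 F#3 E3 C3 A2 | F3 E3 D3 Bb2 G2 | Eb3 D3 C3 Ab2 F2
Every group is a transposition down a 2nd of the one before; no shorter unit works.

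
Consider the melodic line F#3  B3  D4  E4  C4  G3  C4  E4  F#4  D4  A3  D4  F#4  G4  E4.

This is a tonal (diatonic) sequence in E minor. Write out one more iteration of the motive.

Taking 5-note groups, the heads are F#3, G3, A3: the pattern moves up a 2nd.
Statement 4 starts on B3 and keeps the same diatonic contour: B3 E4 G4 A4 F#4.

B3 E4 G4 A4 F#4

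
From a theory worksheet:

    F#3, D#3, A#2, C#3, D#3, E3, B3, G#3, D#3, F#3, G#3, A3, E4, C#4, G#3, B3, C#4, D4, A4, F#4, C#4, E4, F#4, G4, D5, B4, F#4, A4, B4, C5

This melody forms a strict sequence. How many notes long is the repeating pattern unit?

6

Try groups of 6 (5 cells in 30 notes):
F#3 D#3 A#2 C#3 D#3 E3 | B3 G#3 D#3 F#3 G#3 A3 | E4 C#4 G#3 B3 C#4 D4 | A4 F#4 C#4 E4 F#4 G4 | D5 B4 F#4 A4 B4 C5
That's a consistent up a 4th shift per cell, and no other grouping gives one.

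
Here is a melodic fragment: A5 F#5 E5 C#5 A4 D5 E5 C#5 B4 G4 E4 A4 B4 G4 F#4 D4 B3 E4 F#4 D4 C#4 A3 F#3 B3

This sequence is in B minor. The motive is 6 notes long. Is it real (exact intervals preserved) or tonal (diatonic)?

tonal

Every note is diatonic to B minor.
Cell 1 has -3 semitones from note 3 to 4, but cell 2 has -4 — the interval quality changes while the contour stays the same, which is the hallmark of a tonal sequence.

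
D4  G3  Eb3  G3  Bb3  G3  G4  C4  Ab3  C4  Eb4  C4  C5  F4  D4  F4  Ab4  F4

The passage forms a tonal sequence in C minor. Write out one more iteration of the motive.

F5 Bb4 G4 Bb4 D5 Bb4

Unit = 6 notes; the statements start on D4, G4, C5, moving up a 4th each time.
Statement 4 starts on F5 and keeps the same diatonic contour: F5 Bb4 G4 Bb4 D5 Bb4.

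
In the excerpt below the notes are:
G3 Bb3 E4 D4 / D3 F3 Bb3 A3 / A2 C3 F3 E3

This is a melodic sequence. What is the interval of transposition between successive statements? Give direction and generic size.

With a 4-note motive the entries are G3, D3, A2, each down a 4th from the previous.
G3 to D3 is down a 4th.

down a 4th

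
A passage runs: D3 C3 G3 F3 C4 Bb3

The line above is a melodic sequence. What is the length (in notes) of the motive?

Try groups of 2 (3 cells in 6 notes):
D3 C3 | G3 F3 | C4 Bb3
Each cell is the previous one up a 4th — so the unit is 2 notes.

2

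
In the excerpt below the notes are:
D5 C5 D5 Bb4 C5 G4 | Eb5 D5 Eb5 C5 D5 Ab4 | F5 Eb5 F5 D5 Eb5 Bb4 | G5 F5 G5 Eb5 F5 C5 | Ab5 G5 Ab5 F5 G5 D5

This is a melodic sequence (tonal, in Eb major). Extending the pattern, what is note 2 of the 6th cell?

With 6-note cells, note 2 of each statement runs C5, D5, Eb5, F5, G5.
From G5, up a 2nd gives Ab5.

Ab5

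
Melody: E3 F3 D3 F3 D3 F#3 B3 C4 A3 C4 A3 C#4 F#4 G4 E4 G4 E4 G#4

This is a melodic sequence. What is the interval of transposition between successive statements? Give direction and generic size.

up a 5th

Taking 6-note groups, the heads are E3, B3, F#4: the pattern moves up a 5th.
From E3 to B3: up a 5th.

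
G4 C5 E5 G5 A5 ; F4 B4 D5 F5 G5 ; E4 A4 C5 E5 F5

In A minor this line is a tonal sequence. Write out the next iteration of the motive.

D4 G4 B4 D5 E5

Unit = 5 notes; the statements start on G4, F4, E4, moving down a 2nd each time.
Statement 4 starts on D4 and keeps the same diatonic contour: D4 G4 B4 D5 E5.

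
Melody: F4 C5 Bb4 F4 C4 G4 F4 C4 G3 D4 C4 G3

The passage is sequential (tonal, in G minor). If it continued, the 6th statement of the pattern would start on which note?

Eb2

Unit = 4 notes; the statements start on F4, C4, G3, moving down a 4th each time.
Extending the heads down a 4th: D3 → A2 → Eb2.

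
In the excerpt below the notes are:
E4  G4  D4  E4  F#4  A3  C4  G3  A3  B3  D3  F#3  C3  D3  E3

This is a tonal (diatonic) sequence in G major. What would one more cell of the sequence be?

The 5-note cells begin on E4, A3, D3 — each down a 5th from the last.
So cell 4 is G2 B2 F#2 G2 A2.

G2 B2 F#2 G2 A2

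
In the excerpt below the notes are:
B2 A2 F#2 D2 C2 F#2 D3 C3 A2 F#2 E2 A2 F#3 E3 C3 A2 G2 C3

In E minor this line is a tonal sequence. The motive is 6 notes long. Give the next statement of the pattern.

A3 G3 E3 C3 B2 E3

Unit = 6 notes; the statements start on B2, D3, F#3, moving up a 3rd each time.
From A3 the diatonic shape gives A3 G3 E3 C3 B2 E3.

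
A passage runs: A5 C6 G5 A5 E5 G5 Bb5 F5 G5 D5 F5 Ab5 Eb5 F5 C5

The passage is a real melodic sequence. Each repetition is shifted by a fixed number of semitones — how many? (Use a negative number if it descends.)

-2

The 5-note cells begin on A5, G5, F5 — each down a 2nd from the last.
A5 to G5 spans -2 semitones.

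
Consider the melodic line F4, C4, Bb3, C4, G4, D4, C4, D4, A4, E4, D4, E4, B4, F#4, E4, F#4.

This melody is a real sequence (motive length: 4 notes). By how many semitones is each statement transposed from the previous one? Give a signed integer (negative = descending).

2

With a 4-note motive the entries are F4, G4, A4, B4, each up a 2nd from the previous.
F4→G4 is 67 − 65 = 2 semitones.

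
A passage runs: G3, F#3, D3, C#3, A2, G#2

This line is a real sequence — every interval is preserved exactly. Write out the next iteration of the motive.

The 2-note cells begin on G3, D3, A2 — each down a 4th from the last.
So cell 4 is E2 D#2.

E2 D#2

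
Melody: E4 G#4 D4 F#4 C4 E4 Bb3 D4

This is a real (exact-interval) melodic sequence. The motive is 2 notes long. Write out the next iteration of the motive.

Ab3 C4

The 2-note cells begin on E4, D4, C4, Bb3 — each down a 2nd from the last.
Statement 5 starts on Ab3 and keeps the same exact contour: Ab3 C4.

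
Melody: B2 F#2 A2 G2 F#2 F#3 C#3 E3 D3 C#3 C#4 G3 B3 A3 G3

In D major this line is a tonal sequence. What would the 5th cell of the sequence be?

Taking 5-note groups, the heads are B2, F#3, C#4: the pattern moves up a 5th.
Carrying on: G4 → D5.
Statement 5 starts on D5 and keeps the same diatonic contour: D5 A4 C#5 B4 A4.

D5 A4 C#5 B4 A4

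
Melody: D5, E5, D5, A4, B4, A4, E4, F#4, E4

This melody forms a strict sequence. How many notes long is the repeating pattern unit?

Try groups of 3 (3 cells in 9 notes):
D5 E5 D5 | A4 B4 A4 | E4 F#4 E4
Each cell is the previous one down a 4th — so the unit is 3 notes.

3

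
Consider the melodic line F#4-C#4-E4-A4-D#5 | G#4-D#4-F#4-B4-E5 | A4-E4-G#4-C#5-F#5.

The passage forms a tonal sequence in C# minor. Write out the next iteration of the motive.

B4 F#4 A4 D#5 G#5

With a 5-note motive the entries are F#4, G#4, A4, each up a 2nd from the previous.
From B4 the diatonic shape gives B4 F#4 A4 D#5 G#5.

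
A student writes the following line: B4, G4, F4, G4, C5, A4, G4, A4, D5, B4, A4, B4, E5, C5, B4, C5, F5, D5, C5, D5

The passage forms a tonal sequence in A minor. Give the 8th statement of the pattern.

B5 G5 F5 G5

With a 4-note motive the entries are B4, C5, D5, E5, F5, each up a 2nd from the previous.
Continuing the starts: G5 → A5 → B5.
From B5 the diatonic shape gives B5 G5 F5 G5.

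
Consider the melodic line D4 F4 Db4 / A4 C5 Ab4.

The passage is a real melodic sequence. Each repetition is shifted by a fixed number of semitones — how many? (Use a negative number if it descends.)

7

The 3-note cells begin on D4, A4 — each up a 5th from the last.
D4 to A4 spans +7 semitones.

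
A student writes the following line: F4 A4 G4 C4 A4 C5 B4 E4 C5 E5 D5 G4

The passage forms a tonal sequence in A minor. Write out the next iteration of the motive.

E5 G5 F5 B4

Taking 4-note groups, the heads are F4, A4, C5: the pattern moves up a 3rd.
So cell 4 is E5 G5 F5 B4.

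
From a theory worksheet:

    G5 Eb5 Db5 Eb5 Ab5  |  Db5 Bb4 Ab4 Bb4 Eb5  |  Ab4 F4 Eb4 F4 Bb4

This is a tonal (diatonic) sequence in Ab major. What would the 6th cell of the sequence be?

Taking 5-note groups, the heads are G5, Db5, Ab4: the pattern moves down a 4th.
Carrying on: Eb4 → Bb3 → F3.
Statement 6 starts on F3 and keeps the same diatonic contour: F3 Db3 C3 Db3 G3.

F3 Db3 C3 Db3 G3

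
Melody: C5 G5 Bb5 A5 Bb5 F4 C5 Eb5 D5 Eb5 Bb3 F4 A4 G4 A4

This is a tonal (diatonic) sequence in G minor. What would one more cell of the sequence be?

Eb3 Bb3 D4 C4 D4

Taking 5-note groups, the heads are C5, F4, Bb3: the pattern moves down a 5th.
Statement 4 starts on Eb3 and keeps the same diatonic contour: Eb3 Bb3 D4 C4 D4.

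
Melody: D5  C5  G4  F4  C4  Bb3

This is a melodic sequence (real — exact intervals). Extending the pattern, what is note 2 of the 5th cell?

The unit is 2 notes. Position-2 pitches of the 3 shown cells: C5, F4, Bb3.
Each moves down a 5th. Continuing: Eb3 → Ab2.

Ab2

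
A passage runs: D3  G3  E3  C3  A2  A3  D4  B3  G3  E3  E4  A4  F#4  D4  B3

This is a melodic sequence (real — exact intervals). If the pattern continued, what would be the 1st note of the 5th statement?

F#5

The unit is 5 notes. Position-1 pitches of the 3 shown cells: D3, A3, E4.
Carrying that up a 5th forward: B4 → F#5.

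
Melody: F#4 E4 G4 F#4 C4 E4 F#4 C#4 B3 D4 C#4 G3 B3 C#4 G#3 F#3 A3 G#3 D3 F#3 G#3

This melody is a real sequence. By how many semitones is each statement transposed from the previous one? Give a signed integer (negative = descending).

Taking 7-note groups, the heads are F#4, C#4, G#3: the pattern moves down a 4th.
Counting half-steps from F#4 to C#4: -5.

-5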